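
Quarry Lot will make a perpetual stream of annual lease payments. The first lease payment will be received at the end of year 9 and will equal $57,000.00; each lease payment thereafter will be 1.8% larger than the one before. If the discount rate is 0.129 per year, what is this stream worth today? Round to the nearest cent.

Value at end of year 8: C₁ / (r − g) = $57,000.00 / (0.129 − 0.018) = $513,513.5135
Discount to today: PV = $513,513.5135 / (1 + 0.129)^8 = $513,513.5135 / 2.639682 = $194,536.16

$194536.16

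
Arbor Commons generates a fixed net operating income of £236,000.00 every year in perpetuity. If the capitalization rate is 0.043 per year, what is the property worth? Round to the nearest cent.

Level perpetuity: PV = C / r = £236,000.00 / 0.043 = £5,488,372.09

£5488372.09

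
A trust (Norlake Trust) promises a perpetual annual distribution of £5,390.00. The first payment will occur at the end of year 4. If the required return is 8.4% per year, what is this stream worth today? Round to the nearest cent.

£50375.76

Value at end of year 3: C / r = £5,390.00 / 0.084 = £64,166.6667
Discount to today: PV = £64,166.6667 / (1 + 0.084)^3 = £64,166.6667 / 1.273761 = £50,375.76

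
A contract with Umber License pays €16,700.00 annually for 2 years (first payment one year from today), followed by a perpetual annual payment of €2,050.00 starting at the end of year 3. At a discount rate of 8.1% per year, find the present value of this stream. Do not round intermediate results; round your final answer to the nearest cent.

PV of 2-year annuity: €16,700.00 × [1 − (1+0.081)^−2] / 0.081 = 29739.73973
Perpetuity value at year 2: €2,050.00 / 0.081 = 25308.64198
PV of perpetuity: 25308.64198 / (1+0.081)^2 = 21657.95536
Total PV = 29739.73973 + 21657.95536 = 51397.69509

€51397.70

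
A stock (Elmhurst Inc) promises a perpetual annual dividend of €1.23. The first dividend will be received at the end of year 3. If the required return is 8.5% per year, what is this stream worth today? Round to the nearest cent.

€12.29

Value at end of year 2: C / r = €1.23 / 0.085 = €14.4706
Discount to today: PV = €14.4706 / (1 + 0.085)^2 = €14.4706 / 1.177225 = €12.29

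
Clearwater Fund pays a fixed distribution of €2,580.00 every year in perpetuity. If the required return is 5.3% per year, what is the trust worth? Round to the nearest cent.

Level perpetuity: PV = C / r = €2,580.00 / 0.053 = €48,679.25

€48679.25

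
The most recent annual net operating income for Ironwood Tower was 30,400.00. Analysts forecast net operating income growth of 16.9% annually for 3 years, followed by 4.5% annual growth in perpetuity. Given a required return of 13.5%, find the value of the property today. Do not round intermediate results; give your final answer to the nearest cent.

D_1 = 35537.60000
D_2 = 41543.45440
D_3 = 48564.29819
Terminal value at year 3: TV = D_3×(1+g_2)/(r−g_2) = 50749.69161/0.09 = 563885.46236
P_0 = D_1/(1+r)^1 + D_2/(1+r)^2 + D_3/(1+r)^3 + TV/(1+r)^3
    = 31310.66079 + 32248.60129 + 33214.63869 + 385658.86032 = 482432.76110

482432.76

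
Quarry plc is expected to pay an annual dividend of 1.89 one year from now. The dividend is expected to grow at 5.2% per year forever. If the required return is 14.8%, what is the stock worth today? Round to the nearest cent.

Growing perpetuity: P = D₁ / (r − g) = 1.8900 / (0.148 − 0.052) = 19.69

19.69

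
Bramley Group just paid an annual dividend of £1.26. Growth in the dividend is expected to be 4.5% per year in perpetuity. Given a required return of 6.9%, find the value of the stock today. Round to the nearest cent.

£54.86

D₁ = D₀ × (1 + g) = £1.26 × 1.045 = £1.3167
Growing perpetuity: P = D₁ / (r − g) = £1.3167 / (0.069 − 0.045) = £54.86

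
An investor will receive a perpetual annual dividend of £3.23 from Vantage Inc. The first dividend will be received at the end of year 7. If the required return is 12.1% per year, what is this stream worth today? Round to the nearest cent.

Value at end of year 6: C / r = £3.23 / 0.121 = £26.6942
Discount to today: PV = £26.6942 / (1 + 0.121)^6 = £26.6942 / 1.984420 = £13.45

£13.45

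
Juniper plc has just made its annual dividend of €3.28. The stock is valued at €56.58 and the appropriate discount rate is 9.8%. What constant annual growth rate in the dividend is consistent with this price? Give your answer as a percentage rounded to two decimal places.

P = D₀(1+g)/(r−g) ⇒ P(r−g) = D₀(1+g) ⇒ g(P+D₀) = P·r − D₀
g = (P·r − D₀)/(P + D₀) = (€56.58×0.098 − €3.28) / (€56.58 + €3.28) = 0.037836

3.78%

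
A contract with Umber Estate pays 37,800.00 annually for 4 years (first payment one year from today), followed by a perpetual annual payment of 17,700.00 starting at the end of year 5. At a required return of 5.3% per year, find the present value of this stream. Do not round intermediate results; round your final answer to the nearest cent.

404741.97

PV of 4-year annuity: 37,800.00 × [1 − (1+0.053)^−4] / 0.053 = 133108.10814
Perpetuity value at year 4: 17,700.00 / 0.053 = 333962.26415
PV of perpetuity: 333962.26415 / (1+0.053)^4 = 271633.86431
Total PV = 133108.10814 + 271633.86431 = 404741.97245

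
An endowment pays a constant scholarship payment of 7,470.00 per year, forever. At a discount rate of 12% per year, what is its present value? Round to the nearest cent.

62250.00

Level perpetuity: PV = C / r = 7,470.00 / 0.12 = 62,250.00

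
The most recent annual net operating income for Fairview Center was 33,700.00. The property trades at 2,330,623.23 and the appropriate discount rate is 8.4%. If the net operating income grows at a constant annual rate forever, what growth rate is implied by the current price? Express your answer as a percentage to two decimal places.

6.85%

P = D₀(1+g)/(r−g) ⇒ P(r−g) = D₀(1+g) ⇒ g(P+D₀) = P·r − D₀
g = (P·r − D₀)/(P + D₀) = (2,330,623.23×0.084 − 33,700.00) / (2,330,623.23 + 33,700.00) = 0.068549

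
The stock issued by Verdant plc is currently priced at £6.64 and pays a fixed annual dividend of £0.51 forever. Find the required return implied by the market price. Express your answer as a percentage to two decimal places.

7.68%

P = C/r ⇒ r = C/P = £0.51/£6.64 = 0.076807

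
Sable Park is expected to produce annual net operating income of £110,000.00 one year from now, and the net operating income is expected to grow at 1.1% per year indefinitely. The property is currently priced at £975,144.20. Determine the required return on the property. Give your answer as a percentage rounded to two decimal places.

12.38%

P = D₁/(r − g) ⇒ r = D₁/P + g = £110,000.0000/£975,144.20 + 0.011 = 0.112804 + 0.011 = 0.123804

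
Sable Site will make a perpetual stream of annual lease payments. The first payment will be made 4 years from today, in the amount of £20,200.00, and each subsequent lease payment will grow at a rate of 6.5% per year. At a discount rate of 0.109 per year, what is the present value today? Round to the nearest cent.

Value at end of year 3: C₁ / (r − g) = £20,200.00 / (0.109 − 0.065) = £459,090.9091
Discount to today: PV = £459,090.9091 / (1 + 0.109)^3 = £459,090.9091 / 1.363938 = £336,592.21

£336592.21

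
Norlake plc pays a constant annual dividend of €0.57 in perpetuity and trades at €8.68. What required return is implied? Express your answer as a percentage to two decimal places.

6.57%

P = C/r ⇒ r = C/P = €0.57/€8.68 = 0.065668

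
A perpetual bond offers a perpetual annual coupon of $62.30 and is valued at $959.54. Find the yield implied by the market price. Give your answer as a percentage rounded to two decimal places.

P = C/r ⇒ r = C/P = $62.30/$959.54 = 0.064927

6.49%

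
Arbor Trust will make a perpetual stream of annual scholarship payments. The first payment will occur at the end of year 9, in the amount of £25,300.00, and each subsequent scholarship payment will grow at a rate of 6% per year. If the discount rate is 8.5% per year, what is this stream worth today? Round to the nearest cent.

£526917.48

Value at end of year 8: C₁ / (r − g) = £25,300.00 / (0.085 − 0.06) = £1,012,000.0000
Discount to today: PV = £1,012,000.0000 / (1 + 0.085)^8 = £1,012,000.0000 / 1.920604 = £526,917.48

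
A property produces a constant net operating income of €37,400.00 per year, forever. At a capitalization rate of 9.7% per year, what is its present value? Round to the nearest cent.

Level perpetuity: PV = C / r = €37,400.00 / 0.097 = €385,567.01

€385567.01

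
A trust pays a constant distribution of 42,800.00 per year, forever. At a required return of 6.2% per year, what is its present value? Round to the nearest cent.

690322.58

Level perpetuity: PV = C / r = 42,800.00 / 0.062 = 690,322.58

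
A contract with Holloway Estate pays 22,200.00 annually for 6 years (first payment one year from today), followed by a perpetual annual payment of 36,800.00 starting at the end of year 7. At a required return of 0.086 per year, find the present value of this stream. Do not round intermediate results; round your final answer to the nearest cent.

361624.07

PV of 6-year annuity: 22,200.00 × [1 − (1+0.086)^−6] / 0.086 = 100786.33765
Perpetuity value at year 6: 36,800.00 / 0.086 = 427906.97674
PV of perpetuity: 427906.97674 / (1+0.086)^6 = 260837.73235
Total PV = 100786.33765 + 260837.73235 = 361624.07000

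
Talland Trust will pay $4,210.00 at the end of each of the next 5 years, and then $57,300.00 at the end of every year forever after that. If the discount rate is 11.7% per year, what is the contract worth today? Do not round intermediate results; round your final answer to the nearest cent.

PV of 5-year annuity: $4,210.00 × [1 − (1+0.117)^−5] / 0.117 = 15289.57670
Perpetuity value at year 5: $57,300.00 / 0.117 = 489743.58974
PV of perpetuity: 489743.58974 / (1+0.117)^5 = 281645.55056
Total PV = 15289.57670 + 281645.55056 = 296935.12727

$296935.13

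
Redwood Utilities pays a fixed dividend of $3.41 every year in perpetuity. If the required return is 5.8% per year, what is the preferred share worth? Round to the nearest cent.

$58.79

Level perpetuity: PV = C / r = $3.41 / 0.058 = $58.79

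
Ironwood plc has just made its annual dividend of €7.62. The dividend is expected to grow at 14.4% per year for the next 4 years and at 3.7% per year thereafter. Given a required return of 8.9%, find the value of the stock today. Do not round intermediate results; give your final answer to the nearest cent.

€219.59

D_1 = 8.71728
D_2 = 9.97257
D_3 = 11.40862
D_4 = 13.05146
Terminal value at year 4: TV = D_4×(1+g_2)/(r−g_2) = 13.53436/0.052 = 260.27621
P_0 = D_1/(1+r)^1 + D_2/(1+r)^2 + D_3/(1+r)^3 + D_4/(1+r)^4 + TV/(1+r)^4
    = 8.00485 + 8.40913 + 8.83384 + 9.27999 + 185.06443 = 219.59224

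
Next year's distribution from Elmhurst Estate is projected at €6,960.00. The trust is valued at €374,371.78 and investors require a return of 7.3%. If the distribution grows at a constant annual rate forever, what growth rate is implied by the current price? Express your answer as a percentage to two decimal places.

5.44%

P = D₁/(r−g) ⇒ g = r − D₁/P = 0.073 − €6,960.00/€374,371.78 = 0.054409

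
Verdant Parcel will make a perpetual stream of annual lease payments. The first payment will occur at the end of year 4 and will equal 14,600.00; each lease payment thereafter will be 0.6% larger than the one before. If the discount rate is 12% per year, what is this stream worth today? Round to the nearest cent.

Value at end of year 3: C₁ / (r − g) = 14,600.00 / (0.12 − 0.006) = 128,070.1754
Discount to today: PV = 128,070.1754 / (1 + 0.12)^3 = 128,070.1754 / 1.404928 = 91,157.82

91157.82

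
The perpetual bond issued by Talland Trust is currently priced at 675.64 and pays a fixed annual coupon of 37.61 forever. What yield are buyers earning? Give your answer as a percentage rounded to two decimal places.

5.57%

P = C/r ⇒ r = C/P = 37.61/675.64 = 0.055666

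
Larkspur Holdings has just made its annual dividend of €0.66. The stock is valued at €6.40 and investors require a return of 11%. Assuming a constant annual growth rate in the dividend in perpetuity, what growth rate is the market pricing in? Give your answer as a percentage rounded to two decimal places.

P = D₀(1+g)/(r−g) ⇒ P(r−g) = D₀(1+g) ⇒ g(P+D₀) = P·r − D₀
g = (P·r − D₀)/(P + D₀) = (€6.40×0.11 − €0.66) / (€6.40 + €0.66) = 0.006232

0.62%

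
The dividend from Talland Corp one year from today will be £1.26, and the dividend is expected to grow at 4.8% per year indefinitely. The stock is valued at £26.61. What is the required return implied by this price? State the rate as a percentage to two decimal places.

P = D₁/(r − g) ⇒ r = D₁/P + g = £1.2600/£26.61 + 0.048 = 0.047351 + 0.048 = 0.095351

9.54%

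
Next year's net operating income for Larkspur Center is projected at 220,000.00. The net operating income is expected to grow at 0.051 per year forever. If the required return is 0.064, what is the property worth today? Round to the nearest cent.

16923076.92

Growing perpetuity: P = D₁ / (r − g) = 220,000.0000 / (0.064 − 0.051) = 16,923,076.92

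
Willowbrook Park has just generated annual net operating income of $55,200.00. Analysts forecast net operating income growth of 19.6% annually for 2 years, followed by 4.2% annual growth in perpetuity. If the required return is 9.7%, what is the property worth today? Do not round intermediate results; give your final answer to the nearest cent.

D_1 = 66019.20000
D_2 = 78958.96320
Terminal value at year 2: TV = D_2×(1+g_2)/(r−g_2) = 82275.23965/0.055 = 1495913.44826
P_0 = D_1/(1+r)^1 + D_2/(1+r)^2 + TV/(1+r)^2
    = 60181.58614 + 65612.74114 + 1243063.20483 = 1368857.53211

$1368857.53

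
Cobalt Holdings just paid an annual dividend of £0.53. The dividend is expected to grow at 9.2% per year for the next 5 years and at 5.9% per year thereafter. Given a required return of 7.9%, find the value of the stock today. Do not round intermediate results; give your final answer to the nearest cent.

£32.54

D_1 = 0.57876
D_2 = 0.63201
D_3 = 0.69015
D_4 = 0.75364
D_5 = 0.82298
Terminal value at year 5: TV = D_5×(1+g_2)/(r−g_2) = 0.87154/0.02 = 43.57677
P_0 = D_1/(1+r)^1 + D_2/(1+r)^2 + D_3/(1+r)^3 + D_4/(1+r)^4 + D_5/(1+r)^5 + TV/(1+r)^5
    = 0.53639 + 0.54285 + 0.54939 + 0.55601 + 0.56271 + 29.79530 = 32.54264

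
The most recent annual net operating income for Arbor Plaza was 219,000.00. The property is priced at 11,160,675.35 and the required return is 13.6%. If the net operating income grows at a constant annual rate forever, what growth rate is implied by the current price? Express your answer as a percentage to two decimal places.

11.41%

P = D₀(1+g)/(r−g) ⇒ P(r−g) = D₀(1+g) ⇒ g(P+D₀) = P·r − D₀
g = (P·r − D₀)/(P + D₀) = (11,160,675.35×0.136 − 219,000.00) / (11,160,675.35 + 219,000.00) = 0.114138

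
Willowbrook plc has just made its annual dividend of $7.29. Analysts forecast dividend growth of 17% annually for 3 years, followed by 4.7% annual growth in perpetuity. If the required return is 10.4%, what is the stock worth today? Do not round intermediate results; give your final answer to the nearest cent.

D_1 = 8.52930
D_2 = 9.97928
D_3 = 11.67576
Terminal value at year 3: TV = D_3×(1+g_2)/(r−g_2) = 12.22452/0.057 = 214.46525
P_0 = D_1/(1+r)^1 + D_2/(1+r)^2 + D_3/(1+r)^3 + TV/(1+r)^3
    = 7.72582 + 8.18768 + 8.67717 + 159.38583 = 183.97650

$183.98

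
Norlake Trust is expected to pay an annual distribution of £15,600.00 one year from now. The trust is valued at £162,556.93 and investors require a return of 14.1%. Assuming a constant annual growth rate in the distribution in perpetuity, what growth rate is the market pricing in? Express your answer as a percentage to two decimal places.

4.50%

P = D₁/(r−g) ⇒ g = r − D₁/P = 0.141 − £15,600.00/£162,556.93 = 0.045034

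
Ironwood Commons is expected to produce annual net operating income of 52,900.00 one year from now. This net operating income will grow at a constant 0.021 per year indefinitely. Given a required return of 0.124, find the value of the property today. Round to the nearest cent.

Growing perpetuity: P = D₁ / (r − g) = 52,900.0000 / (0.124 − 0.021) = 513,592.23

513592.23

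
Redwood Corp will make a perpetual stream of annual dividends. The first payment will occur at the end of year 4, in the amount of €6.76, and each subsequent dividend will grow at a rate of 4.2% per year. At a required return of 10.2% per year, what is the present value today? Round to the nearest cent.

Value at end of year 3: C₁ / (r − g) = €6.76 / (0.102 − 0.042) = €112.6667
Discount to today: PV = €112.6667 / (1 + 0.102)^3 = €112.6667 / 1.338273 = €84.19

€84.19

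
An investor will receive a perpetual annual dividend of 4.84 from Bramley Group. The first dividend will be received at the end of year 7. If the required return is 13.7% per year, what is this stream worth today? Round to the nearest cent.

16.35

Value at end of year 6: C / r = 4.84 / 0.137 = 35.3285
Discount to today: PV = 35.3285 / (1 + 0.137)^6 = 35.3285 / 2.160542 = 16.35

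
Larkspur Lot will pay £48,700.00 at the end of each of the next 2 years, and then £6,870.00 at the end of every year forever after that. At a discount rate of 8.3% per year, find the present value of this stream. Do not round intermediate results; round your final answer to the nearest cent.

£157059.35

PV of 2-year annuity: £48,700.00 × [1 − (1+0.083)^−2] / 0.083 = 86489.08806
Perpetuity value at year 2: £6,870.00 / 0.083 = 82771.08434
PV of perpetuity: 82771.08434 / (1+0.083)^2 = 70570.26226
Total PV = 86489.08806 + 70570.26226 = 157059.35032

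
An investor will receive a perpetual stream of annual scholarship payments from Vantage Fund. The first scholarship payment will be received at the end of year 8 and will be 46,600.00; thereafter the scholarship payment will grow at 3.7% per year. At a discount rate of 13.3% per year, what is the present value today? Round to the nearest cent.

Value at end of year 7: C₁ / (r − g) = 46,600.00 / (0.133 − 0.037) = 485,416.6667
Discount to today: PV = 485,416.6667 / (1 + 0.133)^7 = 485,416.6667 / 2.396676 = 202,537.44

202537.44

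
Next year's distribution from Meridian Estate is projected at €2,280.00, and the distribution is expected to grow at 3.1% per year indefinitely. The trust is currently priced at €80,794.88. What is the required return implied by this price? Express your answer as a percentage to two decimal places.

P = D₁/(r − g) ⇒ r = D₁/P + g = €2,280.0000/€80,794.88 + 0.031 = 0.028220 + 0.031 = 0.059220

5.92%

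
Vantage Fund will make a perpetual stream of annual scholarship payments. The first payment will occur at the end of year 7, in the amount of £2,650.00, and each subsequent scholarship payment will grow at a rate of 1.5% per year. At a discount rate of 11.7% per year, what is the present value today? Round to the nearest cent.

£13376.01

Value at end of year 6: C₁ / (r − g) = £2,650.00 / (0.117 − 0.015) = £25,980.3922
Discount to today: PV = £25,980.3922 / (1 + 0.117)^6 = £25,980.3922 / 1.942312 = £13,376.01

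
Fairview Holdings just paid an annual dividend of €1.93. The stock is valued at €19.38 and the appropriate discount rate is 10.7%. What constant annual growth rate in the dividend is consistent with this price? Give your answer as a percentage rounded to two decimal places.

0.67%

P = D₀(1+g)/(r−g) ⇒ P(r−g) = D₀(1+g) ⇒ g(P+D₀) = P·r − D₀
g = (P·r − D₀)/(P + D₀) = (€19.38×0.107 − €1.93) / (€19.38 + €1.93) = 0.006741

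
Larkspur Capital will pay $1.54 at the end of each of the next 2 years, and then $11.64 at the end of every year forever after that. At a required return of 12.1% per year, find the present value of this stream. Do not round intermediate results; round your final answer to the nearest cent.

PV of 2-year annuity: $1.54 × [1 − (1+0.121)^−2] / 0.121 = 2.59926
Perpetuity value at year 2: $11.64 / 0.121 = 96.19835
PV of perpetuity: 96.19835 / (1+0.121)^2 = 76.55197
Total PV = 2.59926 + 76.55197 = 79.15124

$79.15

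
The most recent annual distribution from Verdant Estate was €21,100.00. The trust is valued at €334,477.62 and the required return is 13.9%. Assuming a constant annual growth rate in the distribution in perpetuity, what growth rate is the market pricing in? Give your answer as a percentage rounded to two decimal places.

P = D₀(1+g)/(r−g) ⇒ P(r−g) = D₀(1+g) ⇒ g(P+D₀) = P·r − D₀
g = (P·r − D₀)/(P + D₀) = (€334,477.62×0.139 − €21,100.00) / (€334,477.62 + €21,100.00) = 0.071412

7.14%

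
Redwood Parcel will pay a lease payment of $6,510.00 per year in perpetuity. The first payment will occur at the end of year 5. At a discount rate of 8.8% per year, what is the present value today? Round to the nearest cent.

Value at end of year 4: C / r = $6,510.00 / 0.088 = $73,977.2727
Discount to today: PV = $73,977.2727 / (1 + 0.088)^4 = $73,977.2727 / 1.401250 = $52,793.78

$52793.78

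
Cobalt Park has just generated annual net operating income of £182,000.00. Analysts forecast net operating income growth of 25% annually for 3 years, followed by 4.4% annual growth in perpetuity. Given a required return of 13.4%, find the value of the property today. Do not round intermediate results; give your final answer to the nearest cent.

£3493131.01

D_1 = 227500.00000
D_2 = 284375.00000
D_3 = 355468.75000
Terminal value at year 3: TV = D_3×(1+g_2)/(r−g_2) = 371109.37500/0.09 = 4123437.50000
P_0 = D_1/(1+r)^1 + D_2/(1+r)^2 + D_3/(1+r)^3 + TV/(1+r)^3
    = 200617.28395 + 221138.98143 + 243759.90016 + 2827614.84188 = 3493131.00742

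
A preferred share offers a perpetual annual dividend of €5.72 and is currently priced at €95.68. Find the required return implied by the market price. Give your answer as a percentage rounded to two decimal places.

P = C/r ⇒ r = C/P = €5.72/€95.68 = 0.059783

5.98%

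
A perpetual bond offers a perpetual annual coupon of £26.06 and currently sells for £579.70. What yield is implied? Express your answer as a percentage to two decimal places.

4.50%

P = C/r ⇒ r = C/P = £26.06/£579.70 = 0.044954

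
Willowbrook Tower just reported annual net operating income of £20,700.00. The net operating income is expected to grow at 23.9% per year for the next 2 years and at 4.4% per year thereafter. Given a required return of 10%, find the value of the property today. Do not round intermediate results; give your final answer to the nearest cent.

D_1 = 25647.30000
D_2 = 31777.00470
Terminal value at year 2: TV = D_2×(1+g_2)/(r−g_2) = 33175.19291/0.056 = 592414.15905
P_0 = D_1/(1+r)^1 + D_2/(1+r)^2 + TV/(1+r)^2
    = 23315.72727 + 26261.98736 + 489598.47855 = 539176.19318

£539176.19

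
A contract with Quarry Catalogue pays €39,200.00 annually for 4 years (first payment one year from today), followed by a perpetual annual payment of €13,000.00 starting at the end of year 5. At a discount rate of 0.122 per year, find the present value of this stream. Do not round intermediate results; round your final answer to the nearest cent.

PV of 4-year annuity: €39,200.00 × [1 − (1+0.122)^−4] / 0.122 = 118564.30180
Perpetuity value at year 4: €13,000.00 / 0.122 = 106557.37705
PV of perpetuity: 106557.37705 / (1+0.122)^4 = 67237.58309
Total PV = 118564.30180 + 67237.58309 = 185801.88488

€185801.88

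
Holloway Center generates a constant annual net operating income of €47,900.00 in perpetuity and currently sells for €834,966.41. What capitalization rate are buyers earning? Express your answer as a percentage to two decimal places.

P = C/r ⇒ r = C/P = €47,900.00/€834,966.41 = 0.057368

5.74%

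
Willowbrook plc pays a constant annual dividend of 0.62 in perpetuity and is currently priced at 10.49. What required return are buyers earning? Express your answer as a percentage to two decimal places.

5.91%

P = C/r ⇒ r = C/P = 0.62/10.49 = 0.059104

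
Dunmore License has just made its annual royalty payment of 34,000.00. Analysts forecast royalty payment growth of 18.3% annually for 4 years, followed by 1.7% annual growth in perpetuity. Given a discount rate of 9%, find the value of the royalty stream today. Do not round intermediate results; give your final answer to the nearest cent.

D_1 = 40222.00000
D_2 = 47582.62600
D_3 = 56290.24656
D_4 = 66591.36168
Terminal value at year 4: TV = D_4×(1+g_2)/(r−g_2) = 67723.41483/0.073 = 927718.01132
P_0 = D_1/(1+r)^1 + D_2/(1+r)^2 + D_3/(1+r)^3 + D_4/(1+r)^4 + TV/(1+r)^4
    = 36900.91743 + 40049.34433 + 43466.39848 + 47174.99945 + 657218.82798 = 824810.48768

824810.49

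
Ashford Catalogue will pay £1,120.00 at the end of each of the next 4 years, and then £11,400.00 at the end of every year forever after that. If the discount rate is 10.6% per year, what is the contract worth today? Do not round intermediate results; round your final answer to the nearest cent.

PV of 4-year annuity: £1,120.00 × [1 − (1+0.106)^−4] / 0.106 = 3504.62414
Perpetuity value at year 4: £11,400.00 / 0.106 = 107547.16981
PV of perpetuity: 107547.16981 / (1+0.106)^4 = 71875.10269
Total PV = 3504.62414 + 71875.10269 = 75379.72683

£75379.73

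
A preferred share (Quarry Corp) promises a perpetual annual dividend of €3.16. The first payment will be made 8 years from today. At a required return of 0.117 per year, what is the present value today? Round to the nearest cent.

Value at end of year 7: C / r = €3.16 / 0.117 = €27.0085
Discount to today: PV = €27.0085 / (1 + 0.117)^7 = €27.0085 / 2.169563 = €12.45

€12.45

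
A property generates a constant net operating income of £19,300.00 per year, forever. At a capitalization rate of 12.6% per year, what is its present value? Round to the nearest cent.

Level perpetuity: PV = C / r = £19,300.00 / 0.126 = £153,174.60

£153174.60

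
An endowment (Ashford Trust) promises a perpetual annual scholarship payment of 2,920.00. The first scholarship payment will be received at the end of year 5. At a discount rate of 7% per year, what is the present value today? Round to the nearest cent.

Value at end of year 4: C / r = 2,920.00 / 0.07 = 41,714.2857
Discount to today: PV = 41,714.2857 / (1 + 0.07)^4 = 41,714.2857 / 1.310796 = 31,823.63

31823.63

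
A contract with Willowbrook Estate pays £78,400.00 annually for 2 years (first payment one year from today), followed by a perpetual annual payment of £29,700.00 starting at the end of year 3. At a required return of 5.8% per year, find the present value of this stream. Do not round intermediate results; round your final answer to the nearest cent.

£601606.06

PV of 2-year annuity: £78,400.00 × [1 − (1+0.058)^−2] / 0.058 = 144141.85198
Perpetuity value at year 2: £29,700.00 / 0.058 = 512068.96552
PV of perpetuity: 512068.96552 / (1+0.058)^2 = 457464.20782
Total PV = 144141.85198 + 457464.20782 = 601606.05980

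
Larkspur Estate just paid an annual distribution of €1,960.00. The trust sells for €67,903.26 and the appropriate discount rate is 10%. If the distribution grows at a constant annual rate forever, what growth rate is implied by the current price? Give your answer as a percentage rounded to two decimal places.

P = D₀(1+g)/(r−g) ⇒ P(r−g) = D₀(1+g) ⇒ g(P+D₀) = P·r − D₀
g = (P·r − D₀)/(P + D₀) = (€67,903.26×0.1 − €1,960.00) / (€67,903.26 + €1,960.00) = 0.069140

6.91%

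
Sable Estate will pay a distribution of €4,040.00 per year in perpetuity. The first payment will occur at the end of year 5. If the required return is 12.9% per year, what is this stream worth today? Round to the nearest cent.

Value at end of year 4: C / r = €4,040.00 / 0.129 = €31,317.8295
Discount to today: PV = €31,317.8295 / (1 + 0.129)^4 = €31,317.8295 / 1.624710 = €19,275.95

€19275.95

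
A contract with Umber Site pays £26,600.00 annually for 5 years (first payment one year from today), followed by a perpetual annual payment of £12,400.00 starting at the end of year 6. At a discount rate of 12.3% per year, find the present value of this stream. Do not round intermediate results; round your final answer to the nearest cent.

£151622.68

PV of 5-year annuity: £26,600.00 × [1 − (1+0.123)^−5] / 0.123 = 95178.67616
Perpetuity value at year 5: £12,400.00 / 0.123 = 100813.00813
PV of perpetuity: 100813.00813 / (1+0.123)^5 = 56444.00120
Total PV = 95178.67616 + 56444.00120 = 151622.67736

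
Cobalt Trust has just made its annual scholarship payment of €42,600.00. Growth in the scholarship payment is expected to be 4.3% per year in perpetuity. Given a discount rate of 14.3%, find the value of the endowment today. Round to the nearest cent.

€444318.00

D₁ = D₀ × (1 + g) = €42,600.00 × 1.043 = €44,431.8000
Growing perpetuity: P = D₁ / (r − g) = €44,431.8000 / (0.143 − 0.043) = €444,318.00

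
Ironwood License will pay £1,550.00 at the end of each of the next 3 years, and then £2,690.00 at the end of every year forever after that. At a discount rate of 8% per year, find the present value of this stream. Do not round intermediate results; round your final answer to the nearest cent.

PV of 3-year annuity: £1,550.00 × [1 − (1+0.08)^−3] / 0.08 = 3994.50033
Perpetuity value at year 3: £2,690.00 / 0.08 = 33625.00000
PV of perpetuity: 33625.00000 / (1+0.08)^3 = 26692.60910
Total PV = 3994.50033 + 26692.60910 = 30687.10943

£30687.11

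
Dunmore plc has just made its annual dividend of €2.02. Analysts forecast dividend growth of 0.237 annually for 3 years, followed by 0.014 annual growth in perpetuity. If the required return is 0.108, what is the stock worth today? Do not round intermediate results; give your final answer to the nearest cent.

D_1 = 2.49874
D_2 = 3.09094
D_3 = 3.82349
Terminal value at year 3: TV = D_3×(1+g_2)/(r−g_2) = 3.87702/0.094 = 41.24493
P_0 = D_1/(1+r)^1 + D_2/(1+r)^2 + D_3/(1+r)^3 + TV/(1+r)^3
    = 2.25518 + 2.51774 + 2.81087 + 30.32154 = 37.90534

€37.91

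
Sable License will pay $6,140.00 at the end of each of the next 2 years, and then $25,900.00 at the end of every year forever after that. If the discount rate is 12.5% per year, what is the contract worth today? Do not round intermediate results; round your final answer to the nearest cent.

PV of 2-year annuity: $6,140.00 × [1 − (1+0.125)^−2] / 0.125 = 10309.13580
Perpetuity value at year 2: $25,900.00 / 0.125 = 207200.00000
PV of perpetuity: 207200.00000 / (1+0.125)^2 = 163713.58025
Total PV = 10309.13580 + 163713.58025 = 174022.71605

$174022.72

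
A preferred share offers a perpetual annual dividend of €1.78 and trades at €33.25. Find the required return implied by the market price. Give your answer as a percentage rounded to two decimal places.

P = C/r ⇒ r = C/P = €1.78/€33.25 = 0.053534

5.35%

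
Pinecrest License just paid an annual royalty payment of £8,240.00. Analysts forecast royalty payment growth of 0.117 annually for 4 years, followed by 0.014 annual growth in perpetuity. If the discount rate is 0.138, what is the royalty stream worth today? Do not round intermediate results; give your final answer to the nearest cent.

D_1 = 9204.08000
D_2 = 10280.95736
D_3 = 11483.82937
D_4 = 12827.43741
Terminal value at year 4: TV = D_4×(1+g_2)/(r−g_2) = 13007.02153/0.124 = 104895.33493
P_0 = D_1/(1+r)^1 + D_2/(1+r)^2 + D_3/(1+r)^3 + D_4/(1+r)^4 + TV/(1+r)^4
    = 8087.94376 + 7938.69348 + 7792.19738 + 7648.40463 + 62544.21208 = 94011.45134

£94011.45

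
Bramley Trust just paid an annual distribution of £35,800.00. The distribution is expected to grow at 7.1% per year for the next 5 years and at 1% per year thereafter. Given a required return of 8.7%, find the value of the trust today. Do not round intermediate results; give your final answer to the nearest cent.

£607276.03

D_1 = 38341.80000
D_2 = 41064.06780
D_3 = 43979.61661
D_4 = 47102.16939
D_5 = 50446.42342
Terminal value at year 5: TV = D_5×(1+g_2)/(r−g_2) = 50950.88765/0.077 = 661699.83967
P_0 = D_1/(1+r)^1 + D_2/(1+r)^2 + D_3/(1+r)^3 + D_4/(1+r)^4 + D_5/(1+r)^5 + TV/(1+r)^5
    = 35273.04508 + 34753.84662 + 34242.29046 + 33738.26411 + 33241.65672 + 436026.92587 = 607276.02886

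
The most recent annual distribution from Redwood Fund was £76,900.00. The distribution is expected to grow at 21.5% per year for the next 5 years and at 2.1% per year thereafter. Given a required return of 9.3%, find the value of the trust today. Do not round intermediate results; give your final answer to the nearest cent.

£2385065.17

D_1 = 93433.50000
D_2 = 113521.70250
D_3 = 137928.86854
D_4 = 167583.57527
D_5 = 203614.04396
Terminal value at year 5: TV = D_5×(1+g_2)/(r−g_2) = 207889.93888/0.072 = 2887360.26222
P_0 = D_1/(1+r)^1 + D_2/(1+r)^2 + D_3/(1+r)^3 + D_4/(1+r)^4 + D_5/(1+r)^5 + TV/(1+r)^5
    = 85483.53156 + 95025.15174 + 105631.80180 + 117422.35973 + 130528.97262 + 1850973.34779 = 2385065.16523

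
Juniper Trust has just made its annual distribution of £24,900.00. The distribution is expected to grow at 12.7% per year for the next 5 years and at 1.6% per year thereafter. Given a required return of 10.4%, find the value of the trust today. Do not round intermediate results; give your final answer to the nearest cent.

D_1 = 28062.30000
D_2 = 31626.21210
D_3 = 35642.74104
D_4 = 40169.36915
D_5 = 45270.87903
Terminal value at year 5: TV = D_5×(1+g_2)/(r−g_2) = 45995.21309/0.088 = 522672.87608
P_0 = D_1/(1+r)^1 + D_2/(1+r)^2 + D_3/(1+r)^3 + D_4/(1+r)^4 + D_5/(1+r)^5 + TV/(1+r)^5
    = 25418.75000 + 25948.30729 + 26488.89703 + 27040.74905 + 27604.09799 + 318701.85857 = 451202.65993

£451202.66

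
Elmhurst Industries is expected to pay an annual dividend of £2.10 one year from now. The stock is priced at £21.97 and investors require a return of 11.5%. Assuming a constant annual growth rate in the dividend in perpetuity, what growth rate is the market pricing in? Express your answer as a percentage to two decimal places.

1.94%

P = D₁/(r−g) ⇒ g = r − D₁/P = 0.115 − £2.10/£21.97 = 0.019415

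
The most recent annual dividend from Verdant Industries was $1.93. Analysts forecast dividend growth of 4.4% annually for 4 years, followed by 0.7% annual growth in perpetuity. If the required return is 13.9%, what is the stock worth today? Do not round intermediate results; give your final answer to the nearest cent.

D_1 = 2.01492
D_2 = 2.10358
D_3 = 2.19613
D_4 = 2.29276
Terminal value at year 4: TV = D_4×(1+g_2)/(r−g_2) = 2.30881/0.132 = 17.49101
P_0 = D_1/(1+r)^1 + D_2/(1+r)^2 + D_3/(1+r)^3 + D_4/(1+r)^4 + TV/(1+r)^4
    = 1.76903 + 1.62148 + 1.48624 + 1.36227 + 10.39250 = 16.63151

$16.63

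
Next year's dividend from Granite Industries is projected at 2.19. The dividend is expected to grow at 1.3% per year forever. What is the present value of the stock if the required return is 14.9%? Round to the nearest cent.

Growing perpetuity: P = D₁ / (r − g) = 2.1900 / (0.149 − 0.013) = 16.10

16.10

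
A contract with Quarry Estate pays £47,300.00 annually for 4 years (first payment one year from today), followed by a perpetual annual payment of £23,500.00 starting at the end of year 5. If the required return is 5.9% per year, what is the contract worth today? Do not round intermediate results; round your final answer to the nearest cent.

PV of 4-year annuity: £47,300.00 × [1 − (1+0.059)^−4] / 0.059 = 164275.49841
Perpetuity value at year 4: £23,500.00 / 0.059 = 398305.08475
PV of perpetuity: 398305.08475 / (1+0.059)^4 = 316688.29378
Total PV = 164275.49841 + 316688.29378 = 480963.79219

£480963.79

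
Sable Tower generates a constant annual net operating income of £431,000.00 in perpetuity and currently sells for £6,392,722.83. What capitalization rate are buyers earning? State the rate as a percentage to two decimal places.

P = C/r ⇒ r = C/P = £431,000.00/£6,392,722.83 = 0.067420

6.74%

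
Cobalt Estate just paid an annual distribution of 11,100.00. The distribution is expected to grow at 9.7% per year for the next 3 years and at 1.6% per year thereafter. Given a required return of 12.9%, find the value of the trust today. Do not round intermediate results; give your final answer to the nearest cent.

D_1 = 12176.70000
D_2 = 13357.83990
D_3 = 14653.55037
Terminal value at year 3: TV = D_3×(1+g_2)/(r−g_2) = 14888.00718/0.113 = 131752.27590
P_0 = D_1/(1+r)^1 + D_2/(1+r)^2 + D_3/(1+r)^3 + TV/(1+r)^3
    = 10785.38530 + 10479.68793 + 10182.65514 + 91553.78430 = 123001.51267

123001.51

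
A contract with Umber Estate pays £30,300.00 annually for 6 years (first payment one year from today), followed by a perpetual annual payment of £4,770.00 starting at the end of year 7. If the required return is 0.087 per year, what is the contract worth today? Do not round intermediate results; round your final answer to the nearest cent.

PV of 6-year annuity: £30,300.00 × [1 − (1+0.087)^−6] / 0.087 = 137147.72708
Perpetuity value at year 6: £4,770.00 / 0.087 = 54827.58621
PV of perpetuity: 54827.58621 / (1+0.087)^6 = 33237.00343
Total PV = 137147.72708 + 33237.00343 = 170384.73051

£170384.73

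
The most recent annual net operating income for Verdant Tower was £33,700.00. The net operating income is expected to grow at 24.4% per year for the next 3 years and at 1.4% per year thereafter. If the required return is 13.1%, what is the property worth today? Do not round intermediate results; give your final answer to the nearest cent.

£511328.35

D_1 = 41922.80000
D_2 = 52151.96320
D_3 = 64877.04222
Terminal value at year 3: TV = D_3×(1+g_2)/(r−g_2) = 65785.32081/0.117 = 562267.69925
P_0 = D_1/(1+r)^1 + D_2/(1+r)^2 + D_3/(1+r)^3 + TV/(1+r)^3
    = 37067.02034 + 40770.44500 + 44843.88469 + 388647.00064 = 511328.35067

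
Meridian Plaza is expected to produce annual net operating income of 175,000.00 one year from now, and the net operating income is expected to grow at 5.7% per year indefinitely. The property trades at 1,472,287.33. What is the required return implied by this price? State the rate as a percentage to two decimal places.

P = D₁/(r − g) ⇒ r = D₁/P + g = 175,000.0000/1,472,287.33 + 0.057 = 0.118863 + 0.057 = 0.175863

17.59%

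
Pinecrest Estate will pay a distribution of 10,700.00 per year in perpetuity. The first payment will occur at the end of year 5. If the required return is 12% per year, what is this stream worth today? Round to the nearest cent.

56667.03

Value at end of year 4: C / r = 10,700.00 / 0.12 = 89,166.6667
Discount to today: PV = 89,166.6667 / (1 + 0.12)^4 = 89,166.6667 / 1.573519 = 56,667.03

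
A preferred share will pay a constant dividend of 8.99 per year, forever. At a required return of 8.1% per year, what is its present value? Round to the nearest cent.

Level perpetuity: PV = C / r = 8.99 / 0.081 = 110.99

110.99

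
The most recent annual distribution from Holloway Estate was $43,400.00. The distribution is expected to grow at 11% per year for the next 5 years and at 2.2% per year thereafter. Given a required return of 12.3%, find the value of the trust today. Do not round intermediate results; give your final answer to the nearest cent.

D_1 = 48174.00000
D_2 = 53473.14000
D_3 = 59355.18540
D_4 = 65884.25579
D_5 = 73131.52393
Terminal value at year 5: TV = D_5×(1+g_2)/(r−g_2) = 74740.41746/0.101 = 740004.13325
P_0 = D_1/(1+r)^1 + D_2/(1+r)^2 + D_3/(1+r)^3 + D_4/(1+r)^4 + D_5/(1+r)^5 + TV/(1+r)^5
    = 42897.59573 + 42401.00735 + 41910.16755 + 41425.00978 + 40945.46826 + 414319.49070 = 623898.73936

$623898.74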